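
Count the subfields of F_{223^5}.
F_{223^5} has 2 subfields

The subfields of F_{p^n} are exactly the fields F_{p^d} for d | n (each is the fixed field of the unique index-d subgroup of Gal(F_{p^n}/F_p) ≅ Z/nZ). The divisors of n = 5 are {1, 5}, giving 2 subfields: F_{223^1}, F_{223^5}.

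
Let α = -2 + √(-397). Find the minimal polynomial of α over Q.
m_α(x) = x^2 + 4x + 401

From α + 2 = √(-397), squaring gives (α + 2)^2 = -397, i.e. α^2 + 4α + 4 = -397, so α^2 + 4α + 401 = 0. The discriminant of x^2 + 4x + 401 is (4)^2 - 4·(401) = 16 - 1604 = -1588, and 4·(-397) is not a perfect square in Q since -397 is squarefree and ≠ 1. Hence x^2 + 4x + 401 is irreducible over Q and is the minimal polynomial of α.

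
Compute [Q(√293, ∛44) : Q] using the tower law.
[Q(√293, ∛44) : Q] = 6

Let L = Q(√293, ∛44). Since Q(√293) ⊂ L and [Q(√293):Q] = 2, the tower law gives 2 | [L:Q]. Likewise Q(∛44) ⊂ L with [Q(∛44):Q] = 3 (because 44 is not a perfect cube), so 3 | [L:Q]. As gcd(2,3) = 1, [L:Q] is divisible by 6. Conversely L is generated over Q by √293 and ∛44, so [L:Q] ≤ 2·3 = 6. Therefore [Q(√293, ∛44) : Q] = 6.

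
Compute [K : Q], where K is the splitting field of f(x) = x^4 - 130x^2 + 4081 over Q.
[K : Q] = 4

Solving the quadratic in x^2: x^2 = (130 ± √(130^2 - 4·4081))/2 = (130 ± √576)/2 = (130 ± 24)/2, giving x^2 = 53 or x^2 = 77. So f(x) = (x^2 - 53)(x^2 - 77) and the roots of f are ±√53, ±√77. Hence the splitting field is K = Q(√53, √77). Since 53 and 77 are distinct squarefree integers > 1, their product 4081 is not a perfect square, so √77 ∉ Q(√53). By the tower law [K:Q] = [Q(√53,√77):Q(√53)] · [Q(√53):Q] = 2 · 2 = 4.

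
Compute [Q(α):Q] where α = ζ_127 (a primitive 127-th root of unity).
[Q(α):Q] = 126

The minimal polynomial of ζ_127 over Q is the 127-th cyclotomic polynomial Φ_127(x), which is irreducible over Q and has degree φ(127) = 126. Hence [Q(α):Q] = φ(127) = 126.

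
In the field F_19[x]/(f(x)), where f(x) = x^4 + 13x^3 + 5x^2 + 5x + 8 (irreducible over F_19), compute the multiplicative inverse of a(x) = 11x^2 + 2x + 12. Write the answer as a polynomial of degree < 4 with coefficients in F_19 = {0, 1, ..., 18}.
a(x)^(-1) ≡ 5x^3 + 15x^2 + 16x + 9 (mod f(x))

Since f is irreducible over F_19, F_19[x]/(f) is a field and a(x) ≠ 0 has an inverse. Apply the extended Euclidean algorithm to f(x) and a(x) in F_19[x]: f(x) = (7x^2 + 12x + 1)·a(x) + (11x + 15);  a(x) = (x + 4)·(11x + 15) + (9). The last nonzero remainder is the constant 9 = gcd(f, a) in F_19. Back-substituting through the division chain expresses 9 = s(x)·a(x) + t(x)·f(x) with s(x) ≡ 7x^3 + 2x^2 + 11x + 5 (mod f), so (7x^3 + 2x^2 + 11x + 5)·a(x) ≡ 9 (mod f). Multiplying by 9^(-1) ≡ 17 in F_19 gives a(x)^(-1) ≡ 17·(7x^3 + 2x^2 + 11x + 5) ≡ 5x^3 + 15x^2 + 16x + 9 (mod f). Check: (11x^2 + 2x + 12)·(5x^3 + 15x^2 + 16x + 9) = 17x^5 + 4x^4 + 7x^2 + x + 13 ≡ 1 (mod x^4 + 13x^3 + 5x^2 + 5x + 8).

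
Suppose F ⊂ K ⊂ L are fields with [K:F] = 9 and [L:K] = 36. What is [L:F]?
[L:F] = 324

The tower law says that for any tower of field extensions F ⊂ K ⊂ L with finite degrees, [L:F] = [L:K] · [K:F]. Here this gives [L:F] = 36 · 9 = 324.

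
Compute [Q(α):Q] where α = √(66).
[Q(α):Q] = 2

[Q(α):Q] equals the degree of the minimal polynomial of α. Here α^2 = 66 and x^2 - 66 is irreducible (d = 66 is squarefree, ≠ 1, hence not a square), so deg(m_α) = 2. Thus [Q(α):Q] = 2.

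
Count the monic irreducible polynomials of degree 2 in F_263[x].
There are 34453 monic irreducible polynomials of degree 2 over F_263

Each element of F_{263^2} that lies in no proper subfield is a root of exactly one monic irreducible of degree 2 over F_263, and each such polynomial has 2 distinct roots in F_{263^2}. By Möbius inversion the count is N_263(2) = (1/2) Σ_{d|2} μ(2/d) · 263^d = (1/2)(μ(2)·263^1 + μ(1)·263^2) = 68906/2 = 34453.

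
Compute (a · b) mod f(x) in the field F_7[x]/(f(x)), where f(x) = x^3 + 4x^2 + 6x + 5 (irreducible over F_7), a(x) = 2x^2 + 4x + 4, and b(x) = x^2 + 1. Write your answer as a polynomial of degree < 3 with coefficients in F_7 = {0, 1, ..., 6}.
a · b ≡ 3x^2 + 4x + 3 (mod f(x))

Multiply in F_7[x]: a(x)·b(x) = (2x^2 + 4x + 4)·(x^2 + 1) = 2x^4 + 4x^3 + 6x^2 + 4x + 4. This has degree ≥ 3, so divide by f(x) over F_7: 2x^4 + 4x^3 + 6x^2 + 4x + 4 = (2x + 3)·(x^3 + 4x^2 + 6x + 5) + (3x^2 + 4x + 3). Hence a·b ≡ 3x^2 + 4x + 3 (mod f). (F_7[x]/(f) is a field with 7^3 = 343 elements since f is irreducible of degree 3.)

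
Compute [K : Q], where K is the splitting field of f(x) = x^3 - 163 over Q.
[K : Q] = 6

The roots of x^3 - 163 are ∛163, ω∛163, ω^2∛163 where ω = e^(2πi/3) is a primitive cube root of unity, so K = Q(∛163, ω). Now [Q(∛163):Q] = 3 (since 163 is not a perfect cube, x^3 - 163 is irreducible) and [Q(ω):Q] = 2. Both 2 and 3 divide [K:Q], and [K:Q] ≤ 3·2 = 6, so [K:Q] = 6. (Equivalently: Q(∛163) ⊂ R but ω ∉ R, so [K : Q(∛163)] = 2.)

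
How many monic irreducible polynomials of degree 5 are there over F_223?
There are 110294615424 monic irreducible polynomials of degree 5 over F_223

Each element of F_{223^5} that lies in no proper subfield is a root of exactly one monic irreducible of degree 5 over F_223, and each such polynomial has 5 distinct roots in F_{223^5}. By Möbius inversion the count is N_223(5) = (1/5) Σ_{d|5} μ(5/d) · 223^d = (1/5)(μ(5)·223^1 + μ(1)·223^5) = 551473077120/5 = 110294615424.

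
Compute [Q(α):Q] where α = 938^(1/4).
[Q(α):Q] = 4

α is a root of x^4 - 938. By Eisenstein's criterion at the prime p = 2 (which divides the constant term 938 but p^2 = 4 does not, since 938 is squarefree), x^4 - 938 is irreducible over Q. Hence [Q(α):Q] = 4.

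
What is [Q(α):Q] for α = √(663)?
[Q(α):Q] = 2

[Q(α):Q] equals the degree of the minimal polynomial of α. Here α^2 = 663 and x^2 - 663 is irreducible (d = 663 is squarefree, ≠ 1, hence not a square), so deg(m_α) = 2. Thus [Q(α):Q] = 2.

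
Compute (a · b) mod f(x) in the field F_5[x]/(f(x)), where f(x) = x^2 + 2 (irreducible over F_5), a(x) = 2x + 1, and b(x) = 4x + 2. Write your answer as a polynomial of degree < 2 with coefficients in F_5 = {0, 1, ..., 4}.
a · b ≡ 3x + 1 (mod f(x))

Multiply in F_5[x]: a(x)·b(x) = (2x + 1)·(4x + 2) = 3x^2 + 3x + 2. This has degree ≥ 2, so divide by f(x) over F_5: 3x^2 + 3x + 2 = (3)·(x^2 + 2) + (3x + 1). Hence a·b ≡ 3x + 1 (mod f). (F_5[x]/(f) is a field with 5^2 = 25 elements since f is irreducible of degree 2.)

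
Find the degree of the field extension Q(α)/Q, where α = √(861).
[Q(α):Q] = 2

[Q(α):Q] equals the degree of the minimal polynomial of α. Here α^2 = 861 and x^2 - 861 is irreducible (d = 861 is squarefree, ≠ 1, hence not a square), so deg(m_α) = 2. Thus [Q(α):Q] = 2.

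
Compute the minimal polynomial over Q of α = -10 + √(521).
m_α(x) = x^2 + 20x - 421

From α + 10 = √(521), squaring gives (α + 10)^2 = 521, i.e. α^2 + 20α + 100 = 521, so α^2 + 20α - 421 = 0. The discriminant of x^2 + 20x - 421 is (20)^2 - 4·(-421) = 400 + 1684 = 2084, and 4·(521) is not a perfect square in Q since 521 is squarefree and ≠ 1. Hence x^2 + 20x - 421 is irreducible over Q and is the minimal polynomial of α.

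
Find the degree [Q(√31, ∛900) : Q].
[Q(√31, ∛900) : Q] = 6

Let L = Q(√31, ∛900). Since Q(√31) ⊂ L and [Q(√31):Q] = 2, the tower law gives 2 | [L:Q]. Likewise Q(∛900) ⊂ L with [Q(∛900):Q] = 3 (because 900 is not a perfect cube), so 3 | [L:Q]. As gcd(2,3) = 1, [L:Q] is divisible by 6. Conversely L is generated over Q by √31 and ∛900, so [L:Q] ≤ 2·3 = 6. Therefore [Q(√31, ∛900) : Q] = 6.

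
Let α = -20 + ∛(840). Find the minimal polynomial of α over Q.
m_α(x) = x^3 + 60x^2 + 1200x + 7160

Set β = α + 20 = ∛(840), so β^3 = 840. Then (α + 20)^3 - 840 = 0, i.e. α is a root of g(x) = (x + 20)^3 - 840 = x^3 + 60x^2 + 1200x + 7160. Since g(x) = h(x + 20) where h(x) = x^3 - 840, and h is irreducible over Q (because 840 is not a perfect cube, so h has no rational root, and a monic cubic with no rational root is irreducible), g is also irreducible (irreducibility is preserved under the substitution x → x + 20). Hence m_α(x) = x^3 + 60x^2 + 1200x + 7160.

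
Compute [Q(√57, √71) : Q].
[Q(√57, √71) : Q] = 4

[Q(√57):Q] = 2 (min poly x^2 - 57, irreducible since 57 is squarefree > 1). For the top step, suppose √71 ∈ Q(√57), say √71 = c + d√57 with c, d ∈ Q. Squaring: 71 = c^2 + 57d^2 + 2cd√57. Since √57 ∉ Q this forces 2cd = 0. If d = 0 then √71 = c ∈ Q, contradicting 71 squarefree > 1. If c = 0 then 71 = 57d^2, so 57·71 = (57d)^2 is a perfect square in Q — but 57·71 = 4047 is not a perfect square (since 57 and 71 are distinct squarefree integers). Contradiction. Hence √71 ∉ Q(√57), so x^2 - 71 stays irreducible over Q(√57) and [Q(√57, √71) : Q(√57)] = 2. By the tower law, [Q(√57, √71) : Q] = 2 · 2 = 4.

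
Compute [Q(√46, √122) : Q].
[Q(√46, √122) : Q] = 4

[Q(√46):Q] = 2 (min poly x^2 - 46, irreducible since 46 is squarefree > 1). For the top step, suppose √122 ∈ Q(√46), say √122 = c + d√46 with c, d ∈ Q. Squaring: 122 = c^2 + 46d^2 + 2cd√46. Since √46 ∉ Q this forces 2cd = 0. If d = 0 then √122 = c ∈ Q, contradicting 122 squarefree > 1. If c = 0 then 122 = 46d^2, so 46·122 = (46d)^2 is a perfect square in Q — but 46·122 = 5612 is not a perfect square (since 46 and 122 are distinct squarefree integers). Contradiction. Hence √122 ∉ Q(√46), so x^2 - 122 stays irreducible over Q(√46) and [Q(√46, √122) : Q(√46)] = 2. By the tower law, [Q(√46, √122) : Q] = 2 · 2 = 4.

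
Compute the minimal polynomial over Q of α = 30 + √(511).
m_α(x) = x^2 - 60x + 389

From α - 30 = √(511), squaring gives (α - 30)^2 = 511, i.e. α^2 - 60α + 900 = 511, so α^2 - 60α + 389 = 0. The discriminant of x^2 - 60x + 389 is (-60)^2 - 4·(389) = 3600 - 1556 = 2044, and 4·(511) is not a perfect square in Q since 511 is squarefree and ≠ 1. Hence x^2 - 60x + 389 is irreducible over Q and is the minimal polynomial of α.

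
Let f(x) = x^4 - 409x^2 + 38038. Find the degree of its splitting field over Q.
[K : Q] = 4

Solving the quadratic in x^2: x^2 = (409 ± √(409^2 - 4·38038))/2 = (409 ± √15129)/2 = (409 ± 123)/2, giving x^2 = 266 or x^2 = 143. So f(x) = (x^2 - 266)(x^2 - 143) and the roots of f are ±√266, ±√143. Hence the splitting field is K = Q(√266, √143). Since 266 and 143 are distinct squarefree integers > 1, their product 38038 is not a perfect square, so √143 ∉ Q(√266). By the tower law [K:Q] = [Q(√266,√143):Q(√266)] · [Q(√266):Q] = 2 · 2 = 4.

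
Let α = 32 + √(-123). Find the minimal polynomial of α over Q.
m_α(x) = x^2 - 64x + 1147

From α - 32 = √(-123), squaring gives (α - 32)^2 = -123, i.e. α^2 - 64α + 1024 = -123, so α^2 - 64α + 1147 = 0. The discriminant of x^2 - 64x + 1147 is (-64)^2 - 4·(1147) = 4096 - 4588 = -492, and 4·(-123) is not a perfect square in Q since -123 is squarefree and ≠ 1. Hence x^2 - 64x + 1147 is irreducible over Q and is the minimal polynomial of α.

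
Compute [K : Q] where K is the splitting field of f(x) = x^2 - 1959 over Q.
[K : Q] = 2

f(x) = x^2 - 1959 factors as (x - √1959)(x + √1959). The splitting field is K = Q(√1959). Since 1959 is squarefree and > 1, it is not a perfect square, so x^2 - 1959 is irreducible over Q and [Q(√1959) : Q] = 2. Hence [K : Q] = 2.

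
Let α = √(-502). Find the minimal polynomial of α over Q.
m_α(x) = x^2 + 502

α satisfies α^2 + 502 = 0, so x^2 + 502 annihilates α. Since d = -502 is squarefree and ≠ 1, it is not a perfect square in Q, so x^2 + 502 has no rational root and is therefore irreducible over Q (a degree-2 polynomial over a field is irreducible iff it has no root). Hence m_α(x) = x^2 + 502.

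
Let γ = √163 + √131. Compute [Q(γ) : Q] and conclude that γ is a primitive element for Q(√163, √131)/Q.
[Q(γ) : Q] = 4 (equivalently, Q(γ) = Q(√163, √131))

Obviously Q(γ) ⊆ Q(√163, √131), and [Q(√163, √131):Q] = 4 (since 163, 131 are distinct squarefree integers > 1 with 21353 not a perfect square). To show equality we compute the minimal polynomial of γ. From γ = √163 + √131: γ^2 = 163 + 2√(21353) + 131 = 294 + 2√(21353), so γ^2 - 294 = 2√(21353); squaring, (γ^2 - 294)^2 = 4·21353, i.e. γ^4 - 588γ^2 + 86436 - 85412 = 0, i.e. γ^4 - 588γ^2 + 1024 = 0. So γ is a root of x^4 - 588x^2 + 1024. This polynomial is irreducible over Q: it has no rational root (each ±√163 ± √131 is irrational), and any factorization into two quadratics over Q would force √(21353) ∈ Q (pairing opposite roots) or √163, √131 ∈ Q (other pairings), all impossible. Hence [Q(γ):Q] = 4 = [Q(√163, √131):Q], so Q(γ) = Q(√163, √131).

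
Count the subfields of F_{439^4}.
F_{439^4} has 3 subfields

The subfields of F_{p^n} are exactly the fields F_{p^d} for d | n (each is the fixed field of the unique index-d subgroup of Gal(F_{p^n}/F_p) ≅ Z/nZ). The divisors of n = 4 are {1, 2, 4}, giving 3 subfields: F_{439^1}, F_{439^2}, F_{439^4}.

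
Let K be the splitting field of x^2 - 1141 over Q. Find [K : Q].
[K : Q] = 2

f(x) = x^2 - 1141 factors as (x - √1141)(x + √1141). The splitting field is K = Q(√1141). Since 1141 is squarefree and > 1, it is not a perfect square, so x^2 - 1141 is irreducible over Q and [Q(√1141) : Q] = 2. Hence [K : Q] = 2.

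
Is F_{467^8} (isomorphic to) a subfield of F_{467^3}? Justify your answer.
No: F_{467^8} is not a subfield of F_{467^3}

F_{p^m} embeds in F_{p^n} iff m | n. Here 8 ∤ 3 (since 3 = 0·8 + 3 with remainder 3 ≠ 0), so F_{467^8} is not a subfield of F_{467^3}. Equivalently: if it were, the tower law would give 8 = [F_{467^8}:F_467] dividing [F_{467^3}:F_467] = 3, contradiction.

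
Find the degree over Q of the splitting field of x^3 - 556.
[K : Q] = 6

The roots of x^3 - 556 are ∛556, ω∛556, ω^2∛556 where ω = e^(2πi/3) is a primitive cube root of unity, so K = Q(∛556, ω). Now [Q(∛556):Q] = 3 (since 556 is not a perfect cube, x^3 - 556 is irreducible) and [Q(ω):Q] = 2. Both 2 and 3 divide [K:Q], and [K:Q] ≤ 3·2 = 6, so [K:Q] = 6. (Equivalently: Q(∛556) ⊂ R but ω ∉ R, so [K : Q(∛556)] = 2.)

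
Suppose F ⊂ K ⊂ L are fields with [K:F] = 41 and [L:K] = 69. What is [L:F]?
[L:F] = 2829

The tower law says that for any tower of field extensions F ⊂ K ⊂ L with finite degrees, [L:F] = [L:K] · [K:F]. Here this gives [L:F] = 69 · 41 = 2829.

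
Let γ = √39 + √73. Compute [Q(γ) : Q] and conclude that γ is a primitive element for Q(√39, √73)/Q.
[Q(γ) : Q] = 4 (equivalently, Q(γ) = Q(√39, √73))

Obviously Q(γ) ⊆ Q(√39, √73), and [Q(√39, √73):Q] = 4 (since 39, 73 are distinct squarefree integers > 1 with 2847 not a perfect square). To show equality we compute the minimal polynomial of γ. From γ = √39 + √73: γ^2 = 39 + 2√(2847) + 73 = 112 + 2√(2847), so γ^2 - 112 = 2√(2847); squaring, (γ^2 - 112)^2 = 4·2847, i.e. γ^4 - 224γ^2 + 12544 - 11388 = 0, i.e. γ^4 - 224γ^2 + 1156 = 0. So γ is a root of x^4 - 224x^2 + 1156. This polynomial is irreducible over Q: it has no rational root (each ±√39 ± √73 is irrational), and any factorization into two quadratics over Q would force √(2847) ∈ Q (pairing opposite roots) or √39, √73 ∈ Q (other pairings), all impossible. Hence [Q(γ):Q] = 4 = [Q(√39, √73):Q], so Q(γ) = Q(√39, √73).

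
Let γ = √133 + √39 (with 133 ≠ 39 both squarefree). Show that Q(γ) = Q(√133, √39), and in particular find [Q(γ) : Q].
[Q(γ) : Q] = 4 (equivalently, Q(γ) = Q(√133, √39))

Obviously Q(γ) ⊆ Q(√133, √39), and [Q(√133, √39):Q] = 4 (since 133, 39 are distinct squarefree integers > 1 with 5187 not a perfect square). To show equality we compute the minimal polynomial of γ. From γ = √133 + √39: γ^2 = 133 + 2√(5187) + 39 = 172 + 2√(5187), so γ^2 - 172 = 2√(5187); squaring, (γ^2 - 172)^2 = 4·5187, i.e. γ^4 - 344γ^2 + 29584 - 20748 = 0, i.e. γ^4 - 344γ^2 + 8836 = 0. So γ is a root of x^4 - 344x^2 + 8836. This polynomial is irreducible over Q: it has no rational root (each ±√133 ± √39 is irrational), and any factorization into two quadratics over Q would force √(5187) ∈ Q (pairing opposite roots) or √133, √39 ∈ Q (other pairings), all impossible. Hence [Q(γ):Q] = 4 = [Q(√133, √39):Q], so Q(γ) = Q(√133, √39).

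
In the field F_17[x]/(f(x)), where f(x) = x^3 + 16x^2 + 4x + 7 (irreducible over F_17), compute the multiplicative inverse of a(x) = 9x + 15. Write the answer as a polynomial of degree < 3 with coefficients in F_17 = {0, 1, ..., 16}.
a(x)^(-1) ≡ 5x^2 + 15x + 12 (mod f(x))

Since f is irreducible over F_17, F_17[x]/(f) is a field and a(x) ≠ 0 has an inverse. Apply the extended Euclidean algorithm to f(x) and a(x) in F_17[x]: f(x) = (2x^2 + 6x + 15)·a(x) + (3). The last nonzero remainder is the constant 3 = gcd(f, a) in F_17. Back-substituting through the division chain expresses 3 = s(x)·a(x) + t(x)·f(x) with s(x) ≡ 15x^2 + 11x + 2 (mod f), so (15x^2 + 11x + 2)·a(x) ≡ 3 (mod f). Multiplying by 3^(-1) ≡ 6 in F_17 gives a(x)^(-1) ≡ 6·(15x^2 + 11x + 2) ≡ 5x^2 + 15x + 12 (mod f). Check: (9x + 15)·(5x^2 + 15x + 12) = 11x^3 + 6x^2 + 10x + 10 ≡ 1 (mod x^3 + 16x^2 + 4x + 7).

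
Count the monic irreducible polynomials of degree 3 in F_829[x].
There are 189907320 monic irreducible polynomials of degree 3 over F_829

Each element of F_{829^3} that lies in no proper subfield is a root of exactly one monic irreducible of degree 3 over F_829, and each such polynomial has 3 distinct roots in F_{829^3}. By Möbius inversion the count is N_829(3) = (1/3) Σ_{d|3} μ(3/d) · 829^d = (1/3)(μ(3)·829^1 + μ(1)·829^3) = 569721960/3 = 189907320.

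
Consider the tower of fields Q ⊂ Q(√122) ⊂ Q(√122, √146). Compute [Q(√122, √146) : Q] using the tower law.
[Q(√122, √146) : Q] = 4

[Q(√122):Q] = 2 (min poly x^2 - 122, irreducible since 122 is squarefree > 1). For the top step, suppose √146 ∈ Q(√122), say √146 = c + d√122 with c, d ∈ Q. Squaring: 146 = c^2 + 122d^2 + 2cd√122. Since √122 ∉ Q this forces 2cd = 0. If d = 0 then √146 = c ∈ Q, contradicting 146 squarefree > 1. If c = 0 then 146 = 122d^2, so 122·146 = (122d)^2 is a perfect square in Q — but 122·146 = 17812 is not a perfect square (since 122 and 146 are distinct squarefree integers). Contradiction. Hence √146 ∉ Q(√122), so x^2 - 146 stays irreducible over Q(√122) and [Q(√122, √146) : Q(√122)] = 2. By the tower law, [Q(√122, √146) : Q] = 2 · 2 = 4.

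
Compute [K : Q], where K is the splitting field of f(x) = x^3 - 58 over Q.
[K : Q] = 6

The roots of x^3 - 58 are ∛58, ω∛58, ω^2∛58 where ω = e^(2πi/3) is a primitive cube root of unity, so K = Q(∛58, ω). Now [Q(∛58):Q] = 3 (since 58 is not a perfect cube, x^3 - 58 is irreducible) and [Q(ω):Q] = 2. Both 2 and 3 divide [K:Q], and [K:Q] ≤ 3·2 = 6, so [K:Q] = 6. (Equivalently: Q(∛58) ⊂ R but ω ∉ R, so [K : Q(∛58)] = 2.)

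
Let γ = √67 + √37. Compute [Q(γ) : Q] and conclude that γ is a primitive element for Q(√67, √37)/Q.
[Q(γ) : Q] = 4 (equivalently, Q(γ) = Q(√67, √37))

Obviously Q(γ) ⊆ Q(√67, √37), and [Q(√67, √37):Q] = 4 (since 67, 37 are distinct squarefree integers > 1 with 2479 not a perfect square). To show equality we compute the minimal polynomial of γ. From γ = √67 + √37: γ^2 = 67 + 2√(2479) + 37 = 104 + 2√(2479), so γ^2 - 104 = 2√(2479); squaring, (γ^2 - 104)^2 = 4·2479, i.e. γ^4 - 208γ^2 + 10816 - 9916 = 0, i.e. γ^4 - 208γ^2 + 900 = 0. So γ is a root of x^4 - 208x^2 + 900. This polynomial is irreducible over Q: it has no rational root (each ±√67 ± √37 is irrational), and any factorization into two quadratics over Q would force √(2479) ∈ Q (pairing opposite roots) or √67, √37 ∈ Q (other pairings), all impossible. Hence [Q(γ):Q] = 4 = [Q(√67, √37):Q], so Q(γ) = Q(√67, √37).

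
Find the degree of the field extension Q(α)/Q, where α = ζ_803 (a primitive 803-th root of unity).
[Q(α):Q] = 720

The minimal polynomial of ζ_803 over Q is the 803-th cyclotomic polynomial Φ_803(x), which is irreducible over Q and has degree φ(803) = 720. Hence [Q(α):Q] = φ(803) = 720.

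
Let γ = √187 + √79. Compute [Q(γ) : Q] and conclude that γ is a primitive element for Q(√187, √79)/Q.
[Q(γ) : Q] = 4 (equivalently, Q(γ) = Q(√187, √79))

Obviously Q(γ) ⊆ Q(√187, √79), and [Q(√187, √79):Q] = 4 (since 187, 79 are distinct squarefree integers > 1 with 14773 not a perfect square). To show equality we compute the minimal polynomial of γ. From γ = √187 + √79: γ^2 = 187 + 2√(14773) + 79 = 266 + 2√(14773), so γ^2 - 266 = 2√(14773); squaring, (γ^2 - 266)^2 = 4·14773, i.e. γ^4 - 532γ^2 + 70756 - 59092 = 0, i.e. γ^4 - 532γ^2 + 11664 = 0. So γ is a root of x^4 - 532x^2 + 11664. This polynomial is irreducible over Q: it has no rational root (each ±√187 ± √79 is irrational), and any factorization into two quadratics over Q would force √(14773) ∈ Q (pairing opposite roots) or √187, √79 ∈ Q (other pairings), all impossible. Hence [Q(γ):Q] = 4 = [Q(√187, √79):Q], so Q(γ) = Q(√187, √79).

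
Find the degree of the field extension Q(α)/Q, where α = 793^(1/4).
[Q(α):Q] = 4

α is a root of x^4 - 793. By Eisenstein's criterion at the prime p = 13 (which divides the constant term 793 but p^2 = 169 does not, since 793 is squarefree), x^4 - 793 is irreducible over Q. Hence [Q(α):Q] = 4.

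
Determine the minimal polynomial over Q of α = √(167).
m_α(x) = x^2 - 167

α satisfies α^2 - 167 = 0, so x^2 - 167 annihilates α. Since d = 167 is squarefree and ≠ 1, it is not a perfect square in Q, so x^2 - 167 has no rational root and is therefore irreducible over Q (a degree-2 polynomial over a field is irreducible iff it has no root). Hence m_α(x) = x^2 - 167.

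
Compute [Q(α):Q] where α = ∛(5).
[Q(α):Q] = 3

The minimal polynomial of α is x^3 - 5, irreducible over Q since 5 is not a perfect cube (so x^3 - 5 has no rational root). Hence [Q(α):Q] = deg(m_α) = 3.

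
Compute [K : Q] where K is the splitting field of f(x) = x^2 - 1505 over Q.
[K : Q] = 2

f(x) = x^2 - 1505 factors as (x - √1505)(x + √1505). The splitting field is K = Q(√1505). Since 1505 is squarefree and > 1, it is not a perfect square, so x^2 - 1505 is irreducible over Q and [Q(√1505) : Q] = 2. Hence [K : Q] = 2.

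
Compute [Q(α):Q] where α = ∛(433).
[Q(α):Q] = 3

The minimal polynomial of α is x^3 - 433, irreducible over Q since 433 is not a perfect cube (so x^3 - 433 has no rational root). Hence [Q(α):Q] = deg(m_α) = 3.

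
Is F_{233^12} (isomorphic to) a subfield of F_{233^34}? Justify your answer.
No: F_{233^12} is not a subfield of F_{233^34}

F_{p^m} embeds in F_{p^n} iff m | n. Here 12 ∤ 34 (since 34 = 2·12 + 10 with remainder 10 ≠ 0), so F_{233^12} is not a subfield of F_{233^34}. Equivalently: if it were, the tower law would give 12 = [F_{233^12}:F_233] dividing [F_{233^34}:F_233] = 34, contradiction.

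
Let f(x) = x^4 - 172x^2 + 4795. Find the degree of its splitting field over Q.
[K : Q] = 4

Solving the quadratic in x^2: x^2 = (172 ± √(172^2 - 4·4795))/2 = (172 ± √10404)/2 = (172 ± 102)/2, giving x^2 = 137 or x^2 = 35. So f(x) = (x^2 - 137)(x^2 - 35) and the roots of f are ±√137, ±√35. Hence the splitting field is K = Q(√137, √35). Since 137 and 35 are distinct squarefree integers > 1, their product 4795 is not a perfect square, so √35 ∉ Q(√137). By the tower law [K:Q] = [Q(√137,√35):Q(√137)] · [Q(√137):Q] = 2 · 2 = 4.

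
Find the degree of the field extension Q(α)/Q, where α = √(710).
[Q(α):Q] = 2

[Q(α):Q] equals the degree of the minimal polynomial of α. Here α^2 = 710 and x^2 - 710 is irreducible (d = 710 is squarefree, ≠ 1, hence not a square), so deg(m_α) = 2. Thus [Q(α):Q] = 2.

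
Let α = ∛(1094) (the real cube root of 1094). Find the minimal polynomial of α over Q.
m_α(x) = x^3 - 1094

α satisfies α^3 = 1094, so x^3 - 1094 annihilates α. By the rational root test, a rational root p/q (in lowest terms) of x^3 - 1094 would satisfy p^3 = 1094 q^3, forcing q = 1 and p^3 = 1094; but 1094 is not a perfect cube, contradiction. A monic cubic over Q with no rational root is irreducible (any nontrivial factorization would include a linear factor). Hence x^3 - 1094 is the minimal polynomial of α, and in particular [Q(α):Q] = 3.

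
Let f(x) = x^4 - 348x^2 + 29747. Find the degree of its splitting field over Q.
[K : Q] = 4

Solving the quadratic in x^2: x^2 = (348 ± √(348^2 - 4·29747))/2 = (348 ± √2116)/2 = (348 ± 46)/2, giving x^2 = 151 or x^2 = 197. So f(x) = (x^2 - 151)(x^2 - 197) and the roots of f are ±√151, ±√197. Hence the splitting field is K = Q(√151, √197). Since 151 and 197 are distinct squarefree integers > 1, their product 29747 is not a perfect square, so √197 ∉ Q(√151). By the tower law [K:Q] = [Q(√151,√197):Q(√151)] · [Q(√151):Q] = 2 · 2 = 4.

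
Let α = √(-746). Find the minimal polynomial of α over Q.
m_α(x) = x^2 + 746

α satisfies α^2 + 746 = 0, so x^2 + 746 annihilates α. Since d = -746 is squarefree and ≠ 1, it is not a perfect square in Q, so x^2 + 746 has no rational root and is therefore irreducible over Q (a degree-2 polynomial over a field is irreducible iff it has no root). Hence m_α(x) = x^2 + 746.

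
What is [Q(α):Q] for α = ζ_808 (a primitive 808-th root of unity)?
[Q(α):Q] = 400

The minimal polynomial of ζ_808 over Q is the 808-th cyclotomic polynomial Φ_808(x), which is irreducible over Q and has degree φ(808) = 400. Hence [Q(α):Q] = φ(808) = 400.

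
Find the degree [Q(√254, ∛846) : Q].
[Q(√254, ∛846) : Q] = 6

Let L = Q(√254, ∛846). Since Q(√254) ⊂ L and [Q(√254):Q] = 2, the tower law gives 2 | [L:Q]. Likewise Q(∛846) ⊂ L with [Q(∛846):Q] = 3 (because 846 is not a perfect cube), so 3 | [L:Q]. As gcd(2,3) = 1, [L:Q] is divisible by 6. Conversely L is generated over Q by √254 and ∛846, so [L:Q] ≤ 2·3 = 6. Therefore [Q(√254, ∛846) : Q] = 6.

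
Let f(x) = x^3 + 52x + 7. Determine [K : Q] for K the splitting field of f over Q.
[K : Q] = 6

By the rational root test, any rational root of the monic integer polynomial f(x) = x^3 + 52x + 7 must be an integer dividing the constant term 7, i.e. one of ±{1, 7}. Evaluating: f(1) = 60, f(-1) = -46, f(7) = 714, f(-7) = -700; none is 0, so f has no rational root and is therefore irreducible over Q (a cubic with no linear factor over a field is irreducible). For an irreducible cubic, the Galois group is A_3 or S_3 according as the discriminant disc(f) = -4a^3 - 27b^2 = -4·(52)^3 - 27·(7)^2 = -563755 is or is not a square in Q. Here disc(f) = -563755 is not a perfect square in Q, so the Galois group of f over Q is not contained in A_3 and must be all of S_3. The splitting field has degree |S_3| = 6 over Q, so [K : Q] = 6.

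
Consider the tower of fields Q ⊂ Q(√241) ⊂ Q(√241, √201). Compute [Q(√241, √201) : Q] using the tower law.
[Q(√241, √201) : Q] = 4

[Q(√241):Q] = 2 (min poly x^2 - 241, irreducible since 241 is squarefree > 1). For the top step, suppose √201 ∈ Q(√241), say √201 = c + d√241 with c, d ∈ Q. Squaring: 201 = c^2 + 241d^2 + 2cd√241. Since √241 ∉ Q this forces 2cd = 0. If d = 0 then √201 = c ∈ Q, contradicting 201 squarefree > 1. If c = 0 then 201 = 241d^2, so 241·201 = (241d)^2 is a perfect square in Q — but 241·201 = 48441 is not a perfect square (since 241 and 201 are distinct squarefree integers). Contradiction. Hence √201 ∉ Q(√241), so x^2 - 201 stays irreducible over Q(√241) and [Q(√241, √201) : Q(√241)] = 2. By the tower law, [Q(√241, √201) : Q] = 2 · 2 = 4.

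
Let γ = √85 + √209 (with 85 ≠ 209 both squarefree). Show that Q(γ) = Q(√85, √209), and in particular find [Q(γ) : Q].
[Q(γ) : Q] = 4 (equivalently, Q(γ) = Q(√85, √209))

Obviously Q(γ) ⊆ Q(√85, √209), and [Q(√85, √209):Q] = 4 (since 85, 209 are distinct squarefree integers > 1 with 17765 not a perfect square). To show equality we compute the minimal polynomial of γ. From γ = √85 + √209: γ^2 = 85 + 2√(17765) + 209 = 294 + 2√(17765), so γ^2 - 294 = 2√(17765); squaring, (γ^2 - 294)^2 = 4·17765, i.e. γ^4 - 588γ^2 + 86436 - 71060 = 0, i.e. γ^4 - 588γ^2 + 15376 = 0. So γ is a root of x^4 - 588x^2 + 15376. This polynomial is irreducible over Q: it has no rational root (each ±√85 ± √209 is irrational), and any factorization into two quadratics over Q would force √(17765) ∈ Q (pairing opposite roots) or √85, √209 ∈ Q (other pairings), all impossible. Hence [Q(γ):Q] = 4 = [Q(√85, √209):Q], so Q(γ) = Q(√85, √209).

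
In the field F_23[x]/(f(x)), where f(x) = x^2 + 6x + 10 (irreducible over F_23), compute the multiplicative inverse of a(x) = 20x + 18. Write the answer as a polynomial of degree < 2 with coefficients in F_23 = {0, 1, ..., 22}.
a(x)^(-1) ≡ 13x + 18 (mod f(x))

Since f is irreducible over F_23, F_23[x]/(f) is a field and a(x) ≠ 0 has an inverse. Apply the extended Euclidean algorithm to f(x) and a(x) in F_23[x]: f(x) = (15x + 19)·a(x) + (13). The last nonzero remainder is the constant 13 = gcd(f, a) in F_23. Back-substituting through the division chain expresses 13 = s(x)·a(x) + t(x)·f(x) with s(x) ≡ 8x + 4 (mod f), so (8x + 4)·a(x) ≡ 13 (mod f). Multiplying by 13^(-1) ≡ 16 in F_23 gives a(x)^(-1) ≡ 16·(8x + 4) ≡ 13x + 18 (mod f). Check: (20x + 18)·(13x + 18) = 7x^2 + 19x + 2 ≡ 1 (mod x^2 + 6x + 10).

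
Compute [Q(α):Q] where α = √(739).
[Q(α):Q] = 2

[Q(α):Q] equals the degree of the minimal polynomial of α. Here α^2 = 739 and x^2 - 739 is irreducible (d = 739 is squarefree, ≠ 1, hence not a square), so deg(m_α) = 2. Thus [Q(α):Q] = 2.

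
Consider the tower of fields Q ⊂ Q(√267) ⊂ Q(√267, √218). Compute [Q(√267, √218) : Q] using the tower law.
[Q(√267, √218) : Q] = 4

[Q(√267):Q] = 2 (min poly x^2 - 267, irreducible since 267 is squarefree > 1). For the top step, suppose √218 ∈ Q(√267), say √218 = c + d√267 with c, d ∈ Q. Squaring: 218 = c^2 + 267d^2 + 2cd√267. Since √267 ∉ Q this forces 2cd = 0. If d = 0 then √218 = c ∈ Q, contradicting 218 squarefree > 1. If c = 0 then 218 = 267d^2, so 267·218 = (267d)^2 is a perfect square in Q — but 267·218 = 58206 is not a perfect square (since 267 and 218 are distinct squarefree integers). Contradiction. Hence √218 ∉ Q(√267), so x^2 - 218 stays irreducible over Q(√267) and [Q(√267, √218) : Q(√267)] = 2. By the tower law, [Q(√267, √218) : Q] = 2 · 2 = 4.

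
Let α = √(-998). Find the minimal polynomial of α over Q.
m_α(x) = x^2 + 998

α satisfies α^2 + 998 = 0, so x^2 + 998 annihilates α. Since d = -998 is squarefree and ≠ 1, it is not a perfect square in Q, so x^2 + 998 has no rational root and is therefore irreducible over Q (a degree-2 polynomial over a field is irreducible iff it has no root). Hence m_α(x) = x^2 + 998.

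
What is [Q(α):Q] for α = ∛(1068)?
[Q(α):Q] = 3

The minimal polynomial of α is x^3 - 1068, irreducible over Q since 1068 is not a perfect cube (so x^3 - 1068 has no rational root). Hence [Q(α):Q] = deg(m_α) = 3.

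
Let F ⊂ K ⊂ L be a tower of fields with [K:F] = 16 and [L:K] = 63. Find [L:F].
[L:F] = 1008

The tower law says that for any tower of field extensions F ⊂ K ⊂ L with finite degrees, [L:F] = [L:K] · [K:F]. Here this gives [L:F] = 63 · 16 = 1008.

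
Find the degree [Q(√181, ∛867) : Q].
[Q(√181, ∛867) : Q] = 6

Let L = Q(√181, ∛867). Since Q(√181) ⊂ L and [Q(√181):Q] = 2, the tower law gives 2 | [L:Q]. Likewise Q(∛867) ⊂ L with [Q(∛867):Q] = 3 (because 867 is not a perfect cube), so 3 | [L:Q]. As gcd(2,3) = 1, [L:Q] is divisible by 6. Conversely L is generated over Q by √181 and ∛867, so [L:Q] ≤ 2·3 = 6. Therefore [Q(√181, ∛867) : Q] = 6.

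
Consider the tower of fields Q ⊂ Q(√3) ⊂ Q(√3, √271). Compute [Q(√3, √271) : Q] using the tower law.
[Q(√3, √271) : Q] = 4

[Q(√3):Q] = 2 (min poly x^2 - 3, irreducible since 3 is squarefree > 1). For the top step, suppose √271 ∈ Q(√3), say √271 = c + d√3 with c, d ∈ Q. Squaring: 271 = c^2 + 3d^2 + 2cd√3. Since √3 ∉ Q this forces 2cd = 0. If d = 0 then √271 = c ∈ Q, contradicting 271 squarefree > 1. If c = 0 then 271 = 3d^2, so 3·271 = (3d)^2 is a perfect square in Q — but 3·271 = 813 is not a perfect square (since 3 and 271 are distinct squarefree integers). Contradiction. Hence √271 ∉ Q(√3), so x^2 - 271 stays irreducible over Q(√3) and [Q(√3, √271) : Q(√3)] = 2. By the tower law, [Q(√3, √271) : Q] = 2 · 2 = 4.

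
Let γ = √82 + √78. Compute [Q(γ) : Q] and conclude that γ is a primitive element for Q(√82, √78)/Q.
[Q(γ) : Q] = 4 (equivalently, Q(γ) = Q(√82, √78))

Obviously Q(γ) ⊆ Q(√82, √78), and [Q(√82, √78):Q] = 4 (since 82, 78 are distinct squarefree integers > 1 with 6396 not a perfect square). To show equality we compute the minimal polynomial of γ. From γ = √82 + √78: γ^2 = 82 + 2√(6396) + 78 = 160 + 2√(6396), so γ^2 - 160 = 2√(6396); squaring, (γ^2 - 160)^2 = 4·6396, i.e. γ^4 - 320γ^2 + 25600 - 25584 = 0, i.e. γ^4 - 320γ^2 + 16 = 0. So γ is a root of x^4 - 320x^2 + 16. This polynomial is irreducible over Q: it has no rational root (each ±√82 ± √78 is irrational), and any factorization into two quadratics over Q would force √(6396) ∈ Q (pairing opposite roots) or √82, √78 ∈ Q (other pairings), all impossible. Hence [Q(γ):Q] = 4 = [Q(√82, √78):Q], so Q(γ) = Q(√82, √78).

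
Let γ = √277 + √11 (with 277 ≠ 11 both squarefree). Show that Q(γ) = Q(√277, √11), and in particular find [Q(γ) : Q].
[Q(γ) : Q] = 4 (equivalently, Q(γ) = Q(√277, √11))

Obviously Q(γ) ⊆ Q(√277, √11), and [Q(√277, √11):Q] = 4 (since 277, 11 are distinct squarefree integers > 1 with 3047 not a perfect square). To show equality we compute the minimal polynomial of γ. From γ = √277 + √11: γ^2 = 277 + 2√(3047) + 11 = 288 + 2√(3047), so γ^2 - 288 = 2√(3047); squaring, (γ^2 - 288)^2 = 4·3047, i.e. γ^4 - 576γ^2 + 82944 - 12188 = 0, i.e. γ^4 - 576γ^2 + 70756 = 0. So γ is a root of x^4 - 576x^2 + 70756. This polynomial is irreducible over Q: it has no rational root (each ±√277 ± √11 is irrational), and any factorization into two quadratics over Q would force √(3047) ∈ Q (pairing opposite roots) or √277, √11 ∈ Q (other pairings), all impossible. Hence [Q(γ):Q] = 4 = [Q(√277, √11):Q], so Q(γ) = Q(√277, √11).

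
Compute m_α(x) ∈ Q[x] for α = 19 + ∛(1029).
m_α(x) = x^3 - 57x^2 + 1083x - 7888

Set β = α - 19 = ∛(1029), so β^3 = 1029. Then (α - 19)^3 - 1029 = 0, i.e. α is a root of g(x) = (x - 19)^3 - 1029 = x^3 - 57x^2 + 1083x - 7888. Since g(x) = h(x - 19) where h(x) = x^3 - 1029, and h is irreducible over Q (because 1029 is not a perfect cube, so h has no rational root, and a monic cubic with no rational root is irreducible), g is also irreducible (irreducibility is preserved under the substitution x → x - 19). Hence m_α(x) = x^3 - 57x^2 + 1083x - 7888.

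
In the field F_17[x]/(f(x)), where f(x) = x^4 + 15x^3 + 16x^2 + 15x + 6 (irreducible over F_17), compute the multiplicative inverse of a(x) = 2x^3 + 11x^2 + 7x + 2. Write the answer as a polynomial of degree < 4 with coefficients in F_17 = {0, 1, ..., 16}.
a(x)^(-1) ≡ 12x^3 + 11x^2 + 16x + 15 (mod f(x))

Since f is irreducible over F_17, F_17[x]/(f) is a field and a(x) ≠ 0 has an inverse. Apply the extended Euclidean algorithm to f(x) and a(x) in F_17[x]: f(x) = (9x + 9)·a(x) + (7x^2 + 2x + 5);  a(x) = (10x + 6)·(7x^2 + 2x + 5) + (13x + 6);  (7x^2 + 2x + 5) = (11x + 16)·(13x + 6) + (11). The last nonzero remainder is the constant 11 = gcd(f, a) in F_17. Back-substituting through the division chain expresses 11 = s(x)·a(x) + t(x)·f(x) with s(x) ≡ 13x^3 + 2x^2 + 6x + 12 (mod f), so (13x^3 + 2x^2 + 6x + 12)·a(x) ≡ 11 (mod f). Multiplying by 11^(-1) ≡ 14 in F_17 gives a(x)^(-1) ≡ 14·(13x^3 + 2x^2 + 6x + 12) ≡ 12x^3 + 11x^2 + 16x + 15 (mod f). Check: (2x^3 + 11x^2 + 7x + 2)·(12x^3 + 11x^2 + 16x + 15) = 7x^6 + x^5 + 16x^4 + x^3 + 10x^2 + x + 13 ≡ 1 (mod x^4 + 15x^3 + 16x^2 + 15x + 6).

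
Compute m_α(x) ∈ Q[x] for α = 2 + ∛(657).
m_α(x) = x^3 - 6x^2 + 12x - 665

Set β = α - 2 = ∛(657), so β^3 = 657. Then (α - 2)^3 - 657 = 0, i.e. α is a root of g(x) = (x - 2)^3 - 657 = x^3 - 6x^2 + 12x - 665. Since g(x) = h(x - 2) where h(x) = x^3 - 657, and h is irreducible over Q (because 657 is not a perfect cube, so h has no rational root, and a monic cubic with no rational root is irreducible), g is also irreducible (irreducibility is preserved under the substitution x → x - 2). Hence m_α(x) = x^3 - 6x^2 + 12x - 665.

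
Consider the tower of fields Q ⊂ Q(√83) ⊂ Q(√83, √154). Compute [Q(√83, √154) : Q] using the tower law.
[Q(√83, √154) : Q] = 4

[Q(√83):Q] = 2 (min poly x^2 - 83, irreducible since 83 is squarefree > 1). For the top step, suppose √154 ∈ Q(√83), say √154 = c + d√83 with c, d ∈ Q. Squaring: 154 = c^2 + 83d^2 + 2cd√83. Since √83 ∉ Q this forces 2cd = 0. If d = 0 then √154 = c ∈ Q, contradicting 154 squarefree > 1. If c = 0 then 154 = 83d^2, so 83·154 = (83d)^2 is a perfect square in Q — but 83·154 = 12782 is not a perfect square (since 83 and 154 are distinct squarefree integers). Contradiction. Hence √154 ∉ Q(√83), so x^2 - 154 stays irreducible over Q(√83) and [Q(√83, √154) : Q(√83)] = 2. By the tower law, [Q(√83, √154) : Q] = 2 · 2 = 4.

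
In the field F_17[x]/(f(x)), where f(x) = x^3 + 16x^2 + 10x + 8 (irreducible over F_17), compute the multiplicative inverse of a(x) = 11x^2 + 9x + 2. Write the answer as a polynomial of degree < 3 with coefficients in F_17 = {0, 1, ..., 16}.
a(x)^(-1) ≡ 15x^2 + 16x + 9 (mod f(x))

Since f is irreducible over F_17, F_17[x]/(f) is a field and a(x) ≠ 0 has an inverse. Apply the extended Euclidean algorithm to f(x) and a(x) in F_17[x]: f(x) = (14x + 7)·a(x) + (4x + 11);  a(x) = (7x)·(4x + 11) + (2). The last nonzero remainder is the constant 2 = gcd(f, a) in F_17. Back-substituting through the division chain expresses 2 = s(x)·a(x) + t(x)·f(x) with s(x) ≡ 13x^2 + 15x + 1 (mod f), so (13x^2 + 15x + 1)·a(x) ≡ 2 (mod f). Multiplying by 2^(-1) ≡ 9 in F_17 gives a(x)^(-1) ≡ 9·(13x^2 + 15x + 1) ≡ 15x^2 + 16x + 9 (mod f). Check: (11x^2 + 9x + 2)·(15x^2 + 16x + 9) = 12x^4 + 5x^3 + x^2 + 11x + 1 ≡ 1 (mod x^3 + 16x^2 + 10x + 8).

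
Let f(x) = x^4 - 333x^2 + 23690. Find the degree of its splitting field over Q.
[K : Q] = 4

Solving the quadratic in x^2: x^2 = (333 ± √(333^2 - 4·23690))/2 = (333 ± √16129)/2 = (333 ± 127)/2, giving x^2 = 103 or x^2 = 230. So f(x) = (x^2 - 103)(x^2 - 230) and the roots of f are ±√103, ±√230. Hence the splitting field is K = Q(√103, √230). Since 103 and 230 are distinct squarefree integers > 1, their product 23690 is not a perfect square, so √230 ∉ Q(√103). By the tower law [K:Q] = [Q(√103,√230):Q(√103)] · [Q(√103):Q] = 2 · 2 = 4.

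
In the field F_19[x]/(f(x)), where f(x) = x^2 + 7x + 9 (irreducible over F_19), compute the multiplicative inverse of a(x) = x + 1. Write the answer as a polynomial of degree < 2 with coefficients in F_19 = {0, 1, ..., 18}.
a(x)^(-1) ≡ 6x + 17 (mod f(x))

Since f is irreducible over F_19, F_19[x]/(f) is a field and a(x) ≠ 0 has an inverse. Apply the extended Euclidean algorithm to f(x) and a(x) in F_19[x]: f(x) = (x + 6)·a(x) + (3). The last nonzero remainder is the constant 3 = gcd(f, a) in F_19. Back-substituting through the division chain expresses 3 = s(x)·a(x) + t(x)·f(x) with s(x) ≡ 18x + 13 (mod f), so (18x + 13)·a(x) ≡ 3 (mod f). Multiplying by 3^(-1) ≡ 13 in F_19 gives a(x)^(-1) ≡ 13·(18x + 13) ≡ 6x + 17 (mod f). Check: (x + 1)·(6x + 17) = 6x^2 + 4x + 17 ≡ 1 (mod x^2 + 7x + 9).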